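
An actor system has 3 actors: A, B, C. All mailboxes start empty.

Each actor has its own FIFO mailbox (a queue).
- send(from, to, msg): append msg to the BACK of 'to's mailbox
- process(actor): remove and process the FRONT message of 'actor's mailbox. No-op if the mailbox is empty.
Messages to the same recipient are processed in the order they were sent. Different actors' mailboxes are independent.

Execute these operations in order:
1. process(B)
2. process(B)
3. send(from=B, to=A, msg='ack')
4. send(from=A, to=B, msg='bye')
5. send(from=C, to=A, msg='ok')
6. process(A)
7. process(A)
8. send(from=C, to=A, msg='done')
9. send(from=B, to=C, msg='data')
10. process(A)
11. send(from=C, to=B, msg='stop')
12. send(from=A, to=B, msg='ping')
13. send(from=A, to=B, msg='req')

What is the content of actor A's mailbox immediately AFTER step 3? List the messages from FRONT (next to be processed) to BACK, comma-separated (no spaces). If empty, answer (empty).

After 1 (process(B)): A:[] B:[] C:[]
After 2 (process(B)): A:[] B:[] C:[]
After 3 (send(from=B, to=A, msg='ack')): A:[ack] B:[] C:[]

ack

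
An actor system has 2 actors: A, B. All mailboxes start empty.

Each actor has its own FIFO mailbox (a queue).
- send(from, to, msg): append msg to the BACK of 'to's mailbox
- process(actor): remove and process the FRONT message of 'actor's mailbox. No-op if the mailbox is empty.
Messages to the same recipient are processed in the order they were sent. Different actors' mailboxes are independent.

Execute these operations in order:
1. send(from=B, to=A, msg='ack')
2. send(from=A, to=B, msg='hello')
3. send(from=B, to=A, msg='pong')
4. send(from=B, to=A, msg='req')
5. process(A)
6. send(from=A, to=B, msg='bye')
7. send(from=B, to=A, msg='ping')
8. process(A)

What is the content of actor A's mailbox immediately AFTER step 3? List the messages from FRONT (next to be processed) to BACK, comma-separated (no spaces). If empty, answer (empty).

After 1 (send(from=B, to=A, msg='ack')): A:[ack] B:[]
After 2 (send(from=A, to=B, msg='hello')): A:[ack] B:[hello]
After 3 (send(from=B, to=A, msg='pong')): A:[ack,pong] B:[hello]

ack,pong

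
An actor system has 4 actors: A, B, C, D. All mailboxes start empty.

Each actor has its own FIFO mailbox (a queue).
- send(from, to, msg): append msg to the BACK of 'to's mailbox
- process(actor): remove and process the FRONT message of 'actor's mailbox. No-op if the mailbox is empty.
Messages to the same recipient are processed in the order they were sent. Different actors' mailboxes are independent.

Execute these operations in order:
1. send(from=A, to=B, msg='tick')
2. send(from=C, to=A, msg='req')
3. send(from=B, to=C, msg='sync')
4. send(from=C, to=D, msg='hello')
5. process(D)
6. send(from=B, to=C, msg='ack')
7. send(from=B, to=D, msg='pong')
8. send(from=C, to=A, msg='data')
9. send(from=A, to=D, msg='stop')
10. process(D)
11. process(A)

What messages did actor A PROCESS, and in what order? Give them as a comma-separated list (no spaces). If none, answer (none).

After 1 (send(from=A, to=B, msg='tick')): A:[] B:[tick] C:[] D:[]
After 2 (send(from=C, to=A, msg='req')): A:[req] B:[tick] C:[] D:[]
After 3 (send(from=B, to=C, msg='sync')): A:[req] B:[tick] C:[sync] D:[]
After 4 (send(from=C, to=D, msg='hello')): A:[req] B:[tick] C:[sync] D:[hello]
After 5 (process(D)): A:[req] B:[tick] C:[sync] D:[]
After 6 (send(from=B, to=C, msg='ack')): A:[req] B:[tick] C:[sync,ack] D:[]
After 7 (send(from=B, to=D, msg='pong')): A:[req] B:[tick] C:[sync,ack] D:[pong]
After 8 (send(from=C, to=A, msg='data')): A:[req,data] B:[tick] C:[sync,ack] D:[pong]
After 9 (send(from=A, to=D, msg='stop')): A:[req,data] B:[tick] C:[sync,ack] D:[pong,stop]
After 10 (process(D)): A:[req,data] B:[tick] C:[sync,ack] D:[stop]
After 11 (process(A)): A:[data] B:[tick] C:[sync,ack] D:[stop]

Answer: req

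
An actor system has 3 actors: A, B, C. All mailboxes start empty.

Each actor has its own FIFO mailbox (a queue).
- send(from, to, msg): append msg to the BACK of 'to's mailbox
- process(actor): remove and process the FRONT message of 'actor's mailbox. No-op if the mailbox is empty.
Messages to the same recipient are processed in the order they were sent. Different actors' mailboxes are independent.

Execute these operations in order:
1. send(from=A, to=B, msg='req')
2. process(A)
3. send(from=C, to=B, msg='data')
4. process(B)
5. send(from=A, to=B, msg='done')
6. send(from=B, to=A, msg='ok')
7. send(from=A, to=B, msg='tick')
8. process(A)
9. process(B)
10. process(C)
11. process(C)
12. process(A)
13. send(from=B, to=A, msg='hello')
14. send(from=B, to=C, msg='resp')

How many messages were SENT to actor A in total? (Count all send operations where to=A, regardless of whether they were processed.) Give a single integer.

After 1 (send(from=A, to=B, msg='req')): A:[] B:[req] C:[]
After 2 (process(A)): A:[] B:[req] C:[]
After 3 (send(from=C, to=B, msg='data')): A:[] B:[req,data] C:[]
After 4 (process(B)): A:[] B:[data] C:[]
After 5 (send(from=A, to=B, msg='done')): A:[] B:[data,done] C:[]
After 6 (send(from=B, to=A, msg='ok')): A:[ok] B:[data,done] C:[]
After 7 (send(from=A, to=B, msg='tick')): A:[ok] B:[data,done,tick] C:[]
After 8 (process(A)): A:[] B:[data,done,tick] C:[]
After 9 (process(B)): A:[] B:[done,tick] C:[]
After 10 (process(C)): A:[] B:[done,tick] C:[]
After 11 (process(C)): A:[] B:[done,tick] C:[]
After 12 (process(A)): A:[] B:[done,tick] C:[]
After 13 (send(from=B, to=A, msg='hello')): A:[hello] B:[done,tick] C:[]
After 14 (send(from=B, to=C, msg='resp')): A:[hello] B:[done,tick] C:[resp]

Answer: 2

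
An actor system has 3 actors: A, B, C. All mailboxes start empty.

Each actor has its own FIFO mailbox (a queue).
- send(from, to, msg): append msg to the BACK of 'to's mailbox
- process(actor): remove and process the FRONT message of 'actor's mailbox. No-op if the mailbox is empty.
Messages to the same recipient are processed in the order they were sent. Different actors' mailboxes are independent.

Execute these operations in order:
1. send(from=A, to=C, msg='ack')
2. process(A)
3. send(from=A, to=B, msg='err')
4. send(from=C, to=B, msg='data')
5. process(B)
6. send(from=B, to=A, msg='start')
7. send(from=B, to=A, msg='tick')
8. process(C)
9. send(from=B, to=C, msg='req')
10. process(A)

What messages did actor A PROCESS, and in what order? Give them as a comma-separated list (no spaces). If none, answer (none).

After 1 (send(from=A, to=C, msg='ack')): A:[] B:[] C:[ack]
After 2 (process(A)): A:[] B:[] C:[ack]
After 3 (send(from=A, to=B, msg='err')): A:[] B:[err] C:[ack]
After 4 (send(from=C, to=B, msg='data')): A:[] B:[err,data] C:[ack]
After 5 (process(B)): A:[] B:[data] C:[ack]
After 6 (send(from=B, to=A, msg='start')): A:[start] B:[data] C:[ack]
After 7 (send(from=B, to=A, msg='tick')): A:[start,tick] B:[data] C:[ack]
After 8 (process(C)): A:[start,tick] B:[data] C:[]
After 9 (send(from=B, to=C, msg='req')): A:[start,tick] B:[data] C:[req]
After 10 (process(A)): A:[tick] B:[data] C:[req]

Answer: start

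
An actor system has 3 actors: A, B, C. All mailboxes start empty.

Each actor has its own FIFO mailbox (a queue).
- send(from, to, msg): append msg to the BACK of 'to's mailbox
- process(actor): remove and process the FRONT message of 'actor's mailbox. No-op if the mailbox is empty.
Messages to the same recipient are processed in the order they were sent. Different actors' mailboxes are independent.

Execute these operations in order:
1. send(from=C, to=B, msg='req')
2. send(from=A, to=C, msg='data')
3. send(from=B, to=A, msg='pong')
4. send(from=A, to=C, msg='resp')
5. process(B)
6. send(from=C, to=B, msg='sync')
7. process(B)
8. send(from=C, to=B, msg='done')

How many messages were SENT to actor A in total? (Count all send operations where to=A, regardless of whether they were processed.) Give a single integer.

After 1 (send(from=C, to=B, msg='req')): A:[] B:[req] C:[]
After 2 (send(from=A, to=C, msg='data')): A:[] B:[req] C:[data]
After 3 (send(from=B, to=A, msg='pong')): A:[pong] B:[req] C:[data]
After 4 (send(from=A, to=C, msg='resp')): A:[pong] B:[req] C:[data,resp]
After 5 (process(B)): A:[pong] B:[] C:[data,resp]
After 6 (send(from=C, to=B, msg='sync')): A:[pong] B:[sync] C:[data,resp]
After 7 (process(B)): A:[pong] B:[] C:[data,resp]
After 8 (send(from=C, to=B, msg='done')): A:[pong] B:[done] C:[data,resp]

Answer: 1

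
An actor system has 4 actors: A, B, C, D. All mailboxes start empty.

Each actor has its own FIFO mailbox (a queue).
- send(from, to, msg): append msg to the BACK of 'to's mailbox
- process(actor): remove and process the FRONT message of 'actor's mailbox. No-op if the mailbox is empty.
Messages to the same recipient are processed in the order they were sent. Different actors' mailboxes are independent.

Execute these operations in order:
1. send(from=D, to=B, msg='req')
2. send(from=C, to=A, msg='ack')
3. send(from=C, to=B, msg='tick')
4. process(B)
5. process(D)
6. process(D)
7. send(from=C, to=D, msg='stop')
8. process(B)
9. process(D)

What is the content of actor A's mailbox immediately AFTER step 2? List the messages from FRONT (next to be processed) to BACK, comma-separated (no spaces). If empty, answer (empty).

After 1 (send(from=D, to=B, msg='req')): A:[] B:[req] C:[] D:[]
After 2 (send(from=C, to=A, msg='ack')): A:[ack] B:[req] C:[] D:[]

ack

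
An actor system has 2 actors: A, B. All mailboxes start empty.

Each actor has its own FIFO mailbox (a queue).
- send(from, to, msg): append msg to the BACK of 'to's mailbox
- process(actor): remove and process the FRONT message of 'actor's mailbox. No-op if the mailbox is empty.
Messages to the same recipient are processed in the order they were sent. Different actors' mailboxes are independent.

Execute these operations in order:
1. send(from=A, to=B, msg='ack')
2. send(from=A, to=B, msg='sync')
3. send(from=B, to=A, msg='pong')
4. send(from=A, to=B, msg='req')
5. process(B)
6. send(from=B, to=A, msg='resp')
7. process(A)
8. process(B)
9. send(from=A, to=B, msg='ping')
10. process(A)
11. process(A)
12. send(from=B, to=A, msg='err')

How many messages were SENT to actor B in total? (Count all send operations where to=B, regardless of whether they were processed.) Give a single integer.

Answer: 4

Derivation:
After 1 (send(from=A, to=B, msg='ack')): A:[] B:[ack]
After 2 (send(from=A, to=B, msg='sync')): A:[] B:[ack,sync]
After 3 (send(from=B, to=A, msg='pong')): A:[pong] B:[ack,sync]
After 4 (send(from=A, to=B, msg='req')): A:[pong] B:[ack,sync,req]
After 5 (process(B)): A:[pong] B:[sync,req]
After 6 (send(from=B, to=A, msg='resp')): A:[pong,resp] B:[sync,req]
After 7 (process(A)): A:[resp] B:[sync,req]
After 8 (process(B)): A:[resp] B:[req]
After 9 (send(from=A, to=B, msg='ping')): A:[resp] B:[req,ping]
After 10 (process(A)): A:[] B:[req,ping]
After 11 (process(A)): A:[] B:[req,ping]
After 12 (send(from=B, to=A, msg='err')): A:[err] B:[req,ping]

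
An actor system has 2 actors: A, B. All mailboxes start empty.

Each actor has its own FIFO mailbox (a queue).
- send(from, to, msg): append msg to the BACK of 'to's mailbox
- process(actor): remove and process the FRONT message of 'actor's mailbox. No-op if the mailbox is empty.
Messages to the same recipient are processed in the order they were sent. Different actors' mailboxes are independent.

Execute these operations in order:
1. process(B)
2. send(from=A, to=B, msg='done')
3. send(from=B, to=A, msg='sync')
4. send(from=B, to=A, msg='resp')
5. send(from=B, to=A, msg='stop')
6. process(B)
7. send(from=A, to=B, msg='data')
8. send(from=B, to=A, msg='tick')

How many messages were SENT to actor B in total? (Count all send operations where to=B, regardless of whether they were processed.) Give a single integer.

After 1 (process(B)): A:[] B:[]
After 2 (send(from=A, to=B, msg='done')): A:[] B:[done]
After 3 (send(from=B, to=A, msg='sync')): A:[sync] B:[done]
After 4 (send(from=B, to=A, msg='resp')): A:[sync,resp] B:[done]
After 5 (send(from=B, to=A, msg='stop')): A:[sync,resp,stop] B:[done]
After 6 (process(B)): A:[sync,resp,stop] B:[]
After 7 (send(from=A, to=B, msg='data')): A:[sync,resp,stop] B:[data]
After 8 (send(from=B, to=A, msg='tick')): A:[sync,resp,stop,tick] B:[data]

Answer: 2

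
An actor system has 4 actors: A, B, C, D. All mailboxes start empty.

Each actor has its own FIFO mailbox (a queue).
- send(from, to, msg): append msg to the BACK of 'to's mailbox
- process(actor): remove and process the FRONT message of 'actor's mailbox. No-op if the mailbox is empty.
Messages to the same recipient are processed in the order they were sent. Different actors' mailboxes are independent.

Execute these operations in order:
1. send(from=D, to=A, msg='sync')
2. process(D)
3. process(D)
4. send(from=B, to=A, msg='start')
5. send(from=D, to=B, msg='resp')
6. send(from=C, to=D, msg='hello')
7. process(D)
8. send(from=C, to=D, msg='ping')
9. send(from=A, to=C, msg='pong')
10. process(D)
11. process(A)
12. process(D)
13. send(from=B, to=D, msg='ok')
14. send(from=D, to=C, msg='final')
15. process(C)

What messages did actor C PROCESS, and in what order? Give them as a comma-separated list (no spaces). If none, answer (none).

After 1 (send(from=D, to=A, msg='sync')): A:[sync] B:[] C:[] D:[]
After 2 (process(D)): A:[sync] B:[] C:[] D:[]
After 3 (process(D)): A:[sync] B:[] C:[] D:[]
After 4 (send(from=B, to=A, msg='start')): A:[sync,start] B:[] C:[] D:[]
After 5 (send(from=D, to=B, msg='resp')): A:[sync,start] B:[resp] C:[] D:[]
After 6 (send(from=C, to=D, msg='hello')): A:[sync,start] B:[resp] C:[] D:[hello]
After 7 (process(D)): A:[sync,start] B:[resp] C:[] D:[]
After 8 (send(from=C, to=D, msg='ping')): A:[sync,start] B:[resp] C:[] D:[ping]
After 9 (send(from=A, to=C, msg='pong')): A:[sync,start] B:[resp] C:[pong] D:[ping]
After 10 (process(D)): A:[sync,start] B:[resp] C:[pong] D:[]
After 11 (process(A)): A:[start] B:[resp] C:[pong] D:[]
After 12 (process(D)): A:[start] B:[resp] C:[pong] D:[]
After 13 (send(from=B, to=D, msg='ok')): A:[start] B:[resp] C:[pong] D:[ok]
After 14 (send(from=D, to=C, msg='final')): A:[start] B:[resp] C:[pong,final] D:[ok]
After 15 (process(C)): A:[start] B:[resp] C:[final] D:[ok]

Answer: pong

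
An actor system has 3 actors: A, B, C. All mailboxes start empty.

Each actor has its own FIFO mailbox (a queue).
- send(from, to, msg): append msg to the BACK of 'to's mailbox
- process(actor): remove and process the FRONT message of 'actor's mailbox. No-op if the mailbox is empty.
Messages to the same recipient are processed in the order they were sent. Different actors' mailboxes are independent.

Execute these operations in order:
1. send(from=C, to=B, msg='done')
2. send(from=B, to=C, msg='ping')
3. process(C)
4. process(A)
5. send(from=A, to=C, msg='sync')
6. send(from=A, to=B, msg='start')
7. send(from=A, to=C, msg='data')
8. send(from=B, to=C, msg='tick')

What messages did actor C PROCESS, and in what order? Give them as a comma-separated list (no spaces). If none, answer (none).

Answer: ping

Derivation:
After 1 (send(from=C, to=B, msg='done')): A:[] B:[done] C:[]
After 2 (send(from=B, to=C, msg='ping')): A:[] B:[done] C:[ping]
After 3 (process(C)): A:[] B:[done] C:[]
After 4 (process(A)): A:[] B:[done] C:[]
After 5 (send(from=A, to=C, msg='sync')): A:[] B:[done] C:[sync]
After 6 (send(from=A, to=B, msg='start')): A:[] B:[done,start] C:[sync]
After 7 (send(from=A, to=C, msg='data')): A:[] B:[done,start] C:[sync,data]
After 8 (send(from=B, to=C, msg='tick')): A:[] B:[done,start] C:[sync,data,tick]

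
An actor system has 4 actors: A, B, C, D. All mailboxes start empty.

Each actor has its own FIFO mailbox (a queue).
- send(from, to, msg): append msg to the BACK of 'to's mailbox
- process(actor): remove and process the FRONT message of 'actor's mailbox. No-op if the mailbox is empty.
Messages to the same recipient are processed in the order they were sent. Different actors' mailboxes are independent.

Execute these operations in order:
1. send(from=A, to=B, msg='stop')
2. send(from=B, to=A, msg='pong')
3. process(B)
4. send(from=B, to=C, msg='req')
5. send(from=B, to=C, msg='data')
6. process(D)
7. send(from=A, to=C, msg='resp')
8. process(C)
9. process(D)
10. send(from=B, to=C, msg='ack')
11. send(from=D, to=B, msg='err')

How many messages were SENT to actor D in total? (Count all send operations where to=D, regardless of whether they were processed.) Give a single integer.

After 1 (send(from=A, to=B, msg='stop')): A:[] B:[stop] C:[] D:[]
After 2 (send(from=B, to=A, msg='pong')): A:[pong] B:[stop] C:[] D:[]
After 3 (process(B)): A:[pong] B:[] C:[] D:[]
After 4 (send(from=B, to=C, msg='req')): A:[pong] B:[] C:[req] D:[]
After 5 (send(from=B, to=C, msg='data')): A:[pong] B:[] C:[req,data] D:[]
After 6 (process(D)): A:[pong] B:[] C:[req,data] D:[]
After 7 (send(from=A, to=C, msg='resp')): A:[pong] B:[] C:[req,data,resp] D:[]
After 8 (process(C)): A:[pong] B:[] C:[data,resp] D:[]
After 9 (process(D)): A:[pong] B:[] C:[data,resp] D:[]
After 10 (send(from=B, to=C, msg='ack')): A:[pong] B:[] C:[data,resp,ack] D:[]
After 11 (send(from=D, to=B, msg='err')): A:[pong] B:[err] C:[data,resp,ack] D:[]

Answer: 0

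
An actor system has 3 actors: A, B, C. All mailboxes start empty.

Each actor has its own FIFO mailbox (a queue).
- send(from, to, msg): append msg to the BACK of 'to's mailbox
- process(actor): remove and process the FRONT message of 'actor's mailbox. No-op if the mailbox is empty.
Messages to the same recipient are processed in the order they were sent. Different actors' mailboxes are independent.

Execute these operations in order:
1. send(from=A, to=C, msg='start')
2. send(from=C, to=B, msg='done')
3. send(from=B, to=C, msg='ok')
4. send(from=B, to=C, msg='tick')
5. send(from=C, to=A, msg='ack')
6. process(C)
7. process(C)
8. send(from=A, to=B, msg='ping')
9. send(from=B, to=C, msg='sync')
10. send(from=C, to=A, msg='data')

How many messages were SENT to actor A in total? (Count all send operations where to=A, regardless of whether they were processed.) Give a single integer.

Answer: 2

Derivation:
After 1 (send(from=A, to=C, msg='start')): A:[] B:[] C:[start]
After 2 (send(from=C, to=B, msg='done')): A:[] B:[done] C:[start]
After 3 (send(from=B, to=C, msg='ok')): A:[] B:[done] C:[start,ok]
After 4 (send(from=B, to=C, msg='tick')): A:[] B:[done] C:[start,ok,tick]
After 5 (send(from=C, to=A, msg='ack')): A:[ack] B:[done] C:[start,ok,tick]
After 6 (process(C)): A:[ack] B:[done] C:[ok,tick]
After 7 (process(C)): A:[ack] B:[done] C:[tick]
After 8 (send(from=A, to=B, msg='ping')): A:[ack] B:[done,ping] C:[tick]
After 9 (send(from=B, to=C, msg='sync')): A:[ack] B:[done,ping] C:[tick,sync]
After 10 (send(from=C, to=A, msg='data')): A:[ack,data] B:[done,ping] C:[tick,sync]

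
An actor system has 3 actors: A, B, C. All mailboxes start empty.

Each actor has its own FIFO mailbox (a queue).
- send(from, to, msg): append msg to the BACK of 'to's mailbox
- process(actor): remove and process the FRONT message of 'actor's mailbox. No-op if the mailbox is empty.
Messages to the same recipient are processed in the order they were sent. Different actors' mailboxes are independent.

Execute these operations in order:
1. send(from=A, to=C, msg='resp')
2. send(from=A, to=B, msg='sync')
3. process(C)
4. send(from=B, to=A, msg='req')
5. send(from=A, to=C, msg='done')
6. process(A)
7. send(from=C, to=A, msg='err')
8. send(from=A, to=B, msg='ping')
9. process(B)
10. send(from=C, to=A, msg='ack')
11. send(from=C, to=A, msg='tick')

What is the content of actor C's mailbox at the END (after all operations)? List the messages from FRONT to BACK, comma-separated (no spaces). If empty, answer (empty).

Answer: done

Derivation:
After 1 (send(from=A, to=C, msg='resp')): A:[] B:[] C:[resp]
After 2 (send(from=A, to=B, msg='sync')): A:[] B:[sync] C:[resp]
After 3 (process(C)): A:[] B:[sync] C:[]
After 4 (send(from=B, to=A, msg='req')): A:[req] B:[sync] C:[]
After 5 (send(from=A, to=C, msg='done')): A:[req] B:[sync] C:[done]
After 6 (process(A)): A:[] B:[sync] C:[done]
After 7 (send(from=C, to=A, msg='err')): A:[err] B:[sync] C:[done]
After 8 (send(from=A, to=B, msg='ping')): A:[err] B:[sync,ping] C:[done]
After 9 (process(B)): A:[err] B:[ping] C:[done]
After 10 (send(from=C, to=A, msg='ack')): A:[err,ack] B:[ping] C:[done]
After 11 (send(from=C, to=A, msg='tick')): A:[err,ack,tick] B:[ping] C:[done]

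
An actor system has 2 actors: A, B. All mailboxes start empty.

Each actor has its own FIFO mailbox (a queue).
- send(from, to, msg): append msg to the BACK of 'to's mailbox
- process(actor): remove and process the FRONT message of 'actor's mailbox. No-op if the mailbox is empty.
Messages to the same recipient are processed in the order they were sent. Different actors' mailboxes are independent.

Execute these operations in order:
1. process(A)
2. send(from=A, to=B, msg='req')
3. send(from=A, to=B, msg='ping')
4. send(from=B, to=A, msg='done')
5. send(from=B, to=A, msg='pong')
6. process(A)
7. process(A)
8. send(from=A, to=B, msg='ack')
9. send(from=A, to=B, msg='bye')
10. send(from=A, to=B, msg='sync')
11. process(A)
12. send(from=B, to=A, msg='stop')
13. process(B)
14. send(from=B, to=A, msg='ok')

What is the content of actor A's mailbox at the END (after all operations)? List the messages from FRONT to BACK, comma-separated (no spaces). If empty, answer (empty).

After 1 (process(A)): A:[] B:[]
After 2 (send(from=A, to=B, msg='req')): A:[] B:[req]
After 3 (send(from=A, to=B, msg='ping')): A:[] B:[req,ping]
After 4 (send(from=B, to=A, msg='done')): A:[done] B:[req,ping]
After 5 (send(from=B, to=A, msg='pong')): A:[done,pong] B:[req,ping]
After 6 (process(A)): A:[pong] B:[req,ping]
After 7 (process(A)): A:[] B:[req,ping]
After 8 (send(from=A, to=B, msg='ack')): A:[] B:[req,ping,ack]
After 9 (send(from=A, to=B, msg='bye')): A:[] B:[req,ping,ack,bye]
After 10 (send(from=A, to=B, msg='sync')): A:[] B:[req,ping,ack,bye,sync]
After 11 (process(A)): A:[] B:[req,ping,ack,bye,sync]
After 12 (send(from=B, to=A, msg='stop')): A:[stop] B:[req,ping,ack,bye,sync]
After 13 (process(B)): A:[stop] B:[ping,ack,bye,sync]
After 14 (send(from=B, to=A, msg='ok')): A:[stop,ok] B:[ping,ack,bye,sync]

Answer: stop,ok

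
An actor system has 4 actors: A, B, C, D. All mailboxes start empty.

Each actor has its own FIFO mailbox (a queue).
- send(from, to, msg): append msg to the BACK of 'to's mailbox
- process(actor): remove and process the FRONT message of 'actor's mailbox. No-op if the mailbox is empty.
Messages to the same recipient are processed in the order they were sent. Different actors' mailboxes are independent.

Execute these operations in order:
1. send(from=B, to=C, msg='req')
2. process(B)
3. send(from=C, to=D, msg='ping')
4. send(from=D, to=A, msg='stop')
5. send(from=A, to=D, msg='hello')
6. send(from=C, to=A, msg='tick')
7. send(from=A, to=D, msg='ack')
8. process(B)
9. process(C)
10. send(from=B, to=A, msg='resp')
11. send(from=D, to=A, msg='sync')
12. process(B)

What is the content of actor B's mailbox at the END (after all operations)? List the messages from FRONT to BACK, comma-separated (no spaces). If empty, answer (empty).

Answer: (empty)

Derivation:
After 1 (send(from=B, to=C, msg='req')): A:[] B:[] C:[req] D:[]
After 2 (process(B)): A:[] B:[] C:[req] D:[]
After 3 (send(from=C, to=D, msg='ping')): A:[] B:[] C:[req] D:[ping]
After 4 (send(from=D, to=A, msg='stop')): A:[stop] B:[] C:[req] D:[ping]
After 5 (send(from=A, to=D, msg='hello')): A:[stop] B:[] C:[req] D:[ping,hello]
After 6 (send(from=C, to=A, msg='tick')): A:[stop,tick] B:[] C:[req] D:[ping,hello]
After 7 (send(from=A, to=D, msg='ack')): A:[stop,tick] B:[] C:[req] D:[ping,hello,ack]
After 8 (process(B)): A:[stop,tick] B:[] C:[req] D:[ping,hello,ack]
After 9 (process(C)): A:[stop,tick] B:[] C:[] D:[ping,hello,ack]
After 10 (send(from=B, to=A, msg='resp')): A:[stop,tick,resp] B:[] C:[] D:[ping,hello,ack]
After 11 (send(from=D, to=A, msg='sync')): A:[stop,tick,resp,sync] B:[] C:[] D:[ping,hello,ack]
After 12 (process(B)): A:[stop,tick,resp,sync] B:[] C:[] D:[ping,hello,ack]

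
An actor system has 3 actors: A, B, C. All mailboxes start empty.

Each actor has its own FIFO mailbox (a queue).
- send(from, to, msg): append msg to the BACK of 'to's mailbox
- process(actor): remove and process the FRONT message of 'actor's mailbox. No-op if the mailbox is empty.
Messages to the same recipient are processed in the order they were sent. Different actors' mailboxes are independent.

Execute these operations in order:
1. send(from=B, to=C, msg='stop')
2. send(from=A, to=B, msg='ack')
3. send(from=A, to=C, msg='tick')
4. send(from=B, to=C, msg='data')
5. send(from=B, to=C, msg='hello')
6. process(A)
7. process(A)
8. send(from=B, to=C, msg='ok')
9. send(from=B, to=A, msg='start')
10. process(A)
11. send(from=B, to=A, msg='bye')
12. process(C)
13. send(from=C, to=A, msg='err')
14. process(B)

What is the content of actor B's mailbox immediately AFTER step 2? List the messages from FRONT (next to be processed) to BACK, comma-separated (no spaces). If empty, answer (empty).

After 1 (send(from=B, to=C, msg='stop')): A:[] B:[] C:[stop]
After 2 (send(from=A, to=B, msg='ack')): A:[] B:[ack] C:[stop]

ack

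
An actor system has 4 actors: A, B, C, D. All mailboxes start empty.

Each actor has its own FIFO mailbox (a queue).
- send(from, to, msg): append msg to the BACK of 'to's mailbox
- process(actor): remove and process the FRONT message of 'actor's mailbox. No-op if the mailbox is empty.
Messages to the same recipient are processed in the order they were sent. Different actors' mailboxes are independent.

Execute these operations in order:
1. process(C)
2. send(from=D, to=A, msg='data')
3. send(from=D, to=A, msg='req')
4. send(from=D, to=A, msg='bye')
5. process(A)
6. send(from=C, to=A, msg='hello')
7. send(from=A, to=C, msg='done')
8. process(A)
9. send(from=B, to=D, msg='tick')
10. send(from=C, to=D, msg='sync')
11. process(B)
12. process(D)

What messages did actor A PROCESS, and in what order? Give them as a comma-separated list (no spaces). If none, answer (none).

Answer: data,req

Derivation:
After 1 (process(C)): A:[] B:[] C:[] D:[]
After 2 (send(from=D, to=A, msg='data')): A:[data] B:[] C:[] D:[]
After 3 (send(from=D, to=A, msg='req')): A:[data,req] B:[] C:[] D:[]
After 4 (send(from=D, to=A, msg='bye')): A:[data,req,bye] B:[] C:[] D:[]
After 5 (process(A)): A:[req,bye] B:[] C:[] D:[]
After 6 (send(from=C, to=A, msg='hello')): A:[req,bye,hello] B:[] C:[] D:[]
After 7 (send(from=A, to=C, msg='done')): A:[req,bye,hello] B:[] C:[done] D:[]
After 8 (process(A)): A:[bye,hello] B:[] C:[done] D:[]
After 9 (send(from=B, to=D, msg='tick')): A:[bye,hello] B:[] C:[done] D:[tick]
After 10 (send(from=C, to=D, msg='sync')): A:[bye,hello] B:[] C:[done] D:[tick,sync]
After 11 (process(B)): A:[bye,hello] B:[] C:[done] D:[tick,sync]
After 12 (process(D)): A:[bye,hello] B:[] C:[done] D:[sync]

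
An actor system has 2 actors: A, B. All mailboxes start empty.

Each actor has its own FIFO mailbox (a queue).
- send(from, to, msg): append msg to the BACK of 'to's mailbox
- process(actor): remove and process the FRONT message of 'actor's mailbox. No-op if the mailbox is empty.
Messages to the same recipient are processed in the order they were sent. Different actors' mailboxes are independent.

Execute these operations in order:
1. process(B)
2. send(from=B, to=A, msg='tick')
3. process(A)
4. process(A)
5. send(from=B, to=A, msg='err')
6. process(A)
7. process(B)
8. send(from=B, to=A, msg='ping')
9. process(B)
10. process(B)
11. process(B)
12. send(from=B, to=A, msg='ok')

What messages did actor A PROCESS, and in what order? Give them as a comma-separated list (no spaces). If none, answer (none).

After 1 (process(B)): A:[] B:[]
After 2 (send(from=B, to=A, msg='tick')): A:[tick] B:[]
After 3 (process(A)): A:[] B:[]
After 4 (process(A)): A:[] B:[]
After 5 (send(from=B, to=A, msg='err')): A:[err] B:[]
After 6 (process(A)): A:[] B:[]
After 7 (process(B)): A:[] B:[]
After 8 (send(from=B, to=A, msg='ping')): A:[ping] B:[]
After 9 (process(B)): A:[ping] B:[]
After 10 (process(B)): A:[ping] B:[]
After 11 (process(B)): A:[ping] B:[]
After 12 (send(from=B, to=A, msg='ok')): A:[ping,ok] B:[]

Answer: tick,err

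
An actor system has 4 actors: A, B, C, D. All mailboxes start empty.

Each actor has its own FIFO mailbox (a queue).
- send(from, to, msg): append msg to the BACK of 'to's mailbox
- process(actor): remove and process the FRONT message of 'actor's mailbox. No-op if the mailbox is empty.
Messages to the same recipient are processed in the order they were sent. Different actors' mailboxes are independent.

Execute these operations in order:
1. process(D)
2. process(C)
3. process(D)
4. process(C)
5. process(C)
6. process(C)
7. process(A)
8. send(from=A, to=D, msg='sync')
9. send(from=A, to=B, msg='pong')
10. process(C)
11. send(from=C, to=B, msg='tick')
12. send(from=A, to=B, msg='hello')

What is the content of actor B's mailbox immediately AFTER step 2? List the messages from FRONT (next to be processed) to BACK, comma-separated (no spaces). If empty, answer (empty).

After 1 (process(D)): A:[] B:[] C:[] D:[]
After 2 (process(C)): A:[] B:[] C:[] D:[]

(empty)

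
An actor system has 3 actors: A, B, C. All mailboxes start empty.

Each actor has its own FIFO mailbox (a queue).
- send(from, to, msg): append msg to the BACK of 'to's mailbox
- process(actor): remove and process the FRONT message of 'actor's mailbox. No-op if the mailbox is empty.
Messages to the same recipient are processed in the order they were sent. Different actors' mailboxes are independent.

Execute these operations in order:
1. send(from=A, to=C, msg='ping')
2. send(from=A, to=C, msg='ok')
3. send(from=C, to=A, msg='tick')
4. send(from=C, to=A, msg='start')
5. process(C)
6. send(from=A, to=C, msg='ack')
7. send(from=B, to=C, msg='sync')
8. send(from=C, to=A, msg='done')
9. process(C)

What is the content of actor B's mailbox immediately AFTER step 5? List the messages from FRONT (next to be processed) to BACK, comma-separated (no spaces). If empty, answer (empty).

After 1 (send(from=A, to=C, msg='ping')): A:[] B:[] C:[ping]
After 2 (send(from=A, to=C, msg='ok')): A:[] B:[] C:[ping,ok]
After 3 (send(from=C, to=A, msg='tick')): A:[tick] B:[] C:[ping,ok]
After 4 (send(from=C, to=A, msg='start')): A:[tick,start] B:[] C:[ping,ok]
After 5 (process(C)): A:[tick,start] B:[] C:[ok]

(empty)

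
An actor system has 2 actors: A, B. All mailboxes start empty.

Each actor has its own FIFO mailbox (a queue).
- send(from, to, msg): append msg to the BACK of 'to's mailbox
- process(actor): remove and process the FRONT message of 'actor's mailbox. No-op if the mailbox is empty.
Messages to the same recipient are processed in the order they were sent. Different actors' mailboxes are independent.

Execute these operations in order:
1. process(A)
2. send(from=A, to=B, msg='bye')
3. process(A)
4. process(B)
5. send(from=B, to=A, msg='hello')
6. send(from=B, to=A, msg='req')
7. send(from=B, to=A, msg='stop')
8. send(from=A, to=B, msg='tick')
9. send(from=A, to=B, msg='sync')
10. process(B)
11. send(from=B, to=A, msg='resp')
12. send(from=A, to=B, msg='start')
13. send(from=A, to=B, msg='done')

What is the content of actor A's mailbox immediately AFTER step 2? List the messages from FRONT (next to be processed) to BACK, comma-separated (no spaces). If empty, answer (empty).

After 1 (process(A)): A:[] B:[]
After 2 (send(from=A, to=B, msg='bye')): A:[] B:[bye]

(empty)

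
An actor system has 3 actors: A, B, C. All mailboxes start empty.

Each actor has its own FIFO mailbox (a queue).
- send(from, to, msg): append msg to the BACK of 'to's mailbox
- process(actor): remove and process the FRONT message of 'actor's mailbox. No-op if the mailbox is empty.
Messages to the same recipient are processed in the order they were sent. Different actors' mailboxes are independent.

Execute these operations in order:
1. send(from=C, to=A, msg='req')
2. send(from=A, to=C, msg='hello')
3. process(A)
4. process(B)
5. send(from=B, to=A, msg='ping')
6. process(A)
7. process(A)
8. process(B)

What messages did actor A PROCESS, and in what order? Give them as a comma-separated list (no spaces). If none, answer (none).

Answer: req,ping

Derivation:
After 1 (send(from=C, to=A, msg='req')): A:[req] B:[] C:[]
After 2 (send(from=A, to=C, msg='hello')): A:[req] B:[] C:[hello]
After 3 (process(A)): A:[] B:[] C:[hello]
After 4 (process(B)): A:[] B:[] C:[hello]
After 5 (send(from=B, to=A, msg='ping')): A:[ping] B:[] C:[hello]
After 6 (process(A)): A:[] B:[] C:[hello]
After 7 (process(A)): A:[] B:[] C:[hello]
After 8 (process(B)): A:[] B:[] C:[hello]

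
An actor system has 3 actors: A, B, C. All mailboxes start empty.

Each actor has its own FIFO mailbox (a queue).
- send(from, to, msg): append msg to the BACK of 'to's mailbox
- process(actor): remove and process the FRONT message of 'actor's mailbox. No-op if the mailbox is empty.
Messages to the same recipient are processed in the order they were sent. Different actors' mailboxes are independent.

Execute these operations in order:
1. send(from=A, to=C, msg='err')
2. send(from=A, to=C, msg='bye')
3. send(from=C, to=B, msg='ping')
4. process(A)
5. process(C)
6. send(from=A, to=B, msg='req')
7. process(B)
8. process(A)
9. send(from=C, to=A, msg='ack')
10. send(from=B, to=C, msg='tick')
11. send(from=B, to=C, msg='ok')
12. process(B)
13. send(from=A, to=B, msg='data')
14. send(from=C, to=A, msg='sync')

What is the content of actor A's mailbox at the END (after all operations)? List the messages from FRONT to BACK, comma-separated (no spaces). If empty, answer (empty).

After 1 (send(from=A, to=C, msg='err')): A:[] B:[] C:[err]
After 2 (send(from=A, to=C, msg='bye')): A:[] B:[] C:[err,bye]
After 3 (send(from=C, to=B, msg='ping')): A:[] B:[ping] C:[err,bye]
After 4 (process(A)): A:[] B:[ping] C:[err,bye]
After 5 (process(C)): A:[] B:[ping] C:[bye]
After 6 (send(from=A, to=B, msg='req')): A:[] B:[ping,req] C:[bye]
After 7 (process(B)): A:[] B:[req] C:[bye]
After 8 (process(A)): A:[] B:[req] C:[bye]
After 9 (send(from=C, to=A, msg='ack')): A:[ack] B:[req] C:[bye]
After 10 (send(from=B, to=C, msg='tick')): A:[ack] B:[req] C:[bye,tick]
After 11 (send(from=B, to=C, msg='ok')): A:[ack] B:[req] C:[bye,tick,ok]
After 12 (process(B)): A:[ack] B:[] C:[bye,tick,ok]
After 13 (send(from=A, to=B, msg='data')): A:[ack] B:[data] C:[bye,tick,ok]
After 14 (send(from=C, to=A, msg='sync')): A:[ack,sync] B:[data] C:[bye,tick,ok]

Answer: ack,sync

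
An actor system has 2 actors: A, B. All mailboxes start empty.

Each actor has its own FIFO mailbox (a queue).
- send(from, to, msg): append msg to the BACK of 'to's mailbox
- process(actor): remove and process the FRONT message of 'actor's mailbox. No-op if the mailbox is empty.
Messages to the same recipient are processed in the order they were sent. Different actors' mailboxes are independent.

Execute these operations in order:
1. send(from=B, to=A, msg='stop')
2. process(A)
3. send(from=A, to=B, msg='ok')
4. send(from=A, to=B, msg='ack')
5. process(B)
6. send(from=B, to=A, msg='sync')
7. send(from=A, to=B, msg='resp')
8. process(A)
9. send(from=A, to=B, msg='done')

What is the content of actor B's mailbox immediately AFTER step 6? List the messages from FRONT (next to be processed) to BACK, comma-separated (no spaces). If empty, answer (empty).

After 1 (send(from=B, to=A, msg='stop')): A:[stop] B:[]
After 2 (process(A)): A:[] B:[]
After 3 (send(from=A, to=B, msg='ok')): A:[] B:[ok]
After 4 (send(from=A, to=B, msg='ack')): A:[] B:[ok,ack]
After 5 (process(B)): A:[] B:[ack]
After 6 (send(from=B, to=A, msg='sync')): A:[sync] B:[ack]

ack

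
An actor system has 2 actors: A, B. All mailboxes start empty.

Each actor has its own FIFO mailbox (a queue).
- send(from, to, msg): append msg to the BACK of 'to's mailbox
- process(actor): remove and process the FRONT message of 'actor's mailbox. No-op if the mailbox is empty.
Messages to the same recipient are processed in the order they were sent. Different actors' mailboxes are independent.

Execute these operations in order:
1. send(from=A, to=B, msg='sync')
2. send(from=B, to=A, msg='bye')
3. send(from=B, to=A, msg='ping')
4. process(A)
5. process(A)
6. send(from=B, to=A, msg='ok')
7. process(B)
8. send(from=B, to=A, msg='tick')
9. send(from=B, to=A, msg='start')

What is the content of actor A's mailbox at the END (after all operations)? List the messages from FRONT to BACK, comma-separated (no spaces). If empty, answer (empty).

After 1 (send(from=A, to=B, msg='sync')): A:[] B:[sync]
After 2 (send(from=B, to=A, msg='bye')): A:[bye] B:[sync]
After 3 (send(from=B, to=A, msg='ping')): A:[bye,ping] B:[sync]
After 4 (process(A)): A:[ping] B:[sync]
After 5 (process(A)): A:[] B:[sync]
After 6 (send(from=B, to=A, msg='ok')): A:[ok] B:[sync]
After 7 (process(B)): A:[ok] B:[]
After 8 (send(from=B, to=A, msg='tick')): A:[ok,tick] B:[]
After 9 (send(from=B, to=A, msg='start')): A:[ok,tick,start] B:[]

Answer: ok,tick,start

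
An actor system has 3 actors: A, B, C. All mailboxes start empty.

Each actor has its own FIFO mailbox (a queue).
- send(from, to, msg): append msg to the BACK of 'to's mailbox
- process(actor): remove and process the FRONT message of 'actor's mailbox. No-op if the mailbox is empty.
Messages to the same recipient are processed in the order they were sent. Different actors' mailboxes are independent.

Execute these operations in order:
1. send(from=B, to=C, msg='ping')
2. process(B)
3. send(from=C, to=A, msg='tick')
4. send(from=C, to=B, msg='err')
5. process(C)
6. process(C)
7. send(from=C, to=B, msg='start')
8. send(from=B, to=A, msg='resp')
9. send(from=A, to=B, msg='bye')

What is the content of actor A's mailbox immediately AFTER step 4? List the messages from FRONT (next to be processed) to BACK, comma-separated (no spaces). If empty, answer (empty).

After 1 (send(from=B, to=C, msg='ping')): A:[] B:[] C:[ping]
After 2 (process(B)): A:[] B:[] C:[ping]
After 3 (send(from=C, to=A, msg='tick')): A:[tick] B:[] C:[ping]
After 4 (send(from=C, to=B, msg='err')): A:[tick] B:[err] C:[ping]

tick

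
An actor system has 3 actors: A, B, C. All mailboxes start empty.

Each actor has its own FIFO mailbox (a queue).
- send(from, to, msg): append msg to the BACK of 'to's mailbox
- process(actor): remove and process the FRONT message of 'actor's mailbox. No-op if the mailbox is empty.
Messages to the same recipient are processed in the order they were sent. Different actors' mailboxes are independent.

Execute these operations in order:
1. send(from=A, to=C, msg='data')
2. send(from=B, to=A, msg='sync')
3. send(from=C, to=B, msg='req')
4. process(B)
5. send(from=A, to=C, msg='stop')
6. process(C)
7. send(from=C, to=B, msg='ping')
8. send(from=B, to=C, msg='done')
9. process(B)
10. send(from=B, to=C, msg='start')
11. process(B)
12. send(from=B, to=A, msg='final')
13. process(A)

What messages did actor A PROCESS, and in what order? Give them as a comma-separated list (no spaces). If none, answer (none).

After 1 (send(from=A, to=C, msg='data')): A:[] B:[] C:[data]
After 2 (send(from=B, to=A, msg='sync')): A:[sync] B:[] C:[data]
After 3 (send(from=C, to=B, msg='req')): A:[sync] B:[req] C:[data]
After 4 (process(B)): A:[sync] B:[] C:[data]
After 5 (send(from=A, to=C, msg='stop')): A:[sync] B:[] C:[data,stop]
After 6 (process(C)): A:[sync] B:[] C:[stop]
After 7 (send(from=C, to=B, msg='ping')): A:[sync] B:[ping] C:[stop]
After 8 (send(from=B, to=C, msg='done')): A:[sync] B:[ping] C:[stop,done]
After 9 (process(B)): A:[sync] B:[] C:[stop,done]
After 10 (send(from=B, to=C, msg='start')): A:[sync] B:[] C:[stop,done,start]
After 11 (process(B)): A:[sync] B:[] C:[stop,done,start]
After 12 (send(from=B, to=A, msg='final')): A:[sync,final] B:[] C:[stop,done,start]
After 13 (process(A)): A:[final] B:[] C:[stop,done,start]

Answer: sync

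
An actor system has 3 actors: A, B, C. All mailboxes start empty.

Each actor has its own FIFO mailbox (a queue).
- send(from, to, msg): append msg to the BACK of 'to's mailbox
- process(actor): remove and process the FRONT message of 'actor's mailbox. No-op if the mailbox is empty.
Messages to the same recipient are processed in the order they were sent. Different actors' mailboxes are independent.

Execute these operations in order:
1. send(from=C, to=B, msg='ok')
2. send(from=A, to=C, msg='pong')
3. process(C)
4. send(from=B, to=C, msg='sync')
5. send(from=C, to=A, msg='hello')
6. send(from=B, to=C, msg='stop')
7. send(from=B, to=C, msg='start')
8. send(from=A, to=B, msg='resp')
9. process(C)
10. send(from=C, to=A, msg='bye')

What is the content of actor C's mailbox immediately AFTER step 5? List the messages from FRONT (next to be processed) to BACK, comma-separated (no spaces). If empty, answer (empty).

After 1 (send(from=C, to=B, msg='ok')): A:[] B:[ok] C:[]
After 2 (send(from=A, to=C, msg='pong')): A:[] B:[ok] C:[pong]
After 3 (process(C)): A:[] B:[ok] C:[]
After 4 (send(from=B, to=C, msg='sync')): A:[] B:[ok] C:[sync]
After 5 (send(from=C, to=A, msg='hello')): A:[hello] B:[ok] C:[sync]

sync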